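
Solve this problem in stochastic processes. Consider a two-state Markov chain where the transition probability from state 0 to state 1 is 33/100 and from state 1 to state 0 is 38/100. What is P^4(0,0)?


Computing P^4 by matrix multiplication.
P = [[0.6700, 0.3300], [0.3800, 0.6200]]
After raising P to the power 4:
P^4(0,0) = 0.5385

0.5385


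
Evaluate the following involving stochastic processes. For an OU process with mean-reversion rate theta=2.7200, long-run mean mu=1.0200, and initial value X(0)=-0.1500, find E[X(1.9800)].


E[X(t)] = mu + (X(0) - mu)*exp(-theta*t)
= 1.0200 + (-0.1500 - 1.0200)*exp(-2.7200*1.9800)
= 1.0200 + -1.1700 * 0.0046
= 1.0146

1.0146


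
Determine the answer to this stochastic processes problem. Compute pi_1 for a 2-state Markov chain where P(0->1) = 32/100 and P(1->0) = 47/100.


Stationary distribution: pi_0 = p10/(p01+p10), pi_1 = p01/(p01+p10)
p01 = 0.3200, p10 = 0.4700
pi_1 = 0.4051

0.4051


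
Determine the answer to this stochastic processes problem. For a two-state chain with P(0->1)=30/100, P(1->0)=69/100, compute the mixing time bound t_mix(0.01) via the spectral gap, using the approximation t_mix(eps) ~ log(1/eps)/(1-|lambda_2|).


lambda_2 = |1 - p01 - p10| = |1 - 0.3000 - 0.6900| = 0.0100
t_mix ~ log(1/eps)/(1 - |lambda_2|)
= log(100)/(1 - 0.0100) = 4.6052/0.9900
= 4.6517

4.6517


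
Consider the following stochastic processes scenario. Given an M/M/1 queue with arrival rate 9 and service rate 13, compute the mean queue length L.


rho = 9/13 = 0.6923
L = rho/(1-rho)
= 0.6923/0.3077
= 2.2500

2.2500


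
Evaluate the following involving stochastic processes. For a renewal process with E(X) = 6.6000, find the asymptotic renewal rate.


Long-run renewal rate = 1/E(X)
= 1/6.6000
= 0.1515

0.1515


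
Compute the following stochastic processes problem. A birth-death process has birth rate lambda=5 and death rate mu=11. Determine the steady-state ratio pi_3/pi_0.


For birth-death process, pi_n/pi_0 = (lambda/mu)^n
= (5/11)^3
= 0.0939

0.0939


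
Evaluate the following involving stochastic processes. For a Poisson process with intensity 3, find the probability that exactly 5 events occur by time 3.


P(N(t)=k) = (lambda*t)^k * exp(-lambda*t) / k!
lambda*t = 9
= 9^5 * exp(-9) / 5!
= 59049 * 1.2341e-04 / 120
= 0.0607

0.0607


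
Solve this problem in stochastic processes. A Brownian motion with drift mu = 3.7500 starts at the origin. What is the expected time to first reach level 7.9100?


Expected first passage time = a/mu
= 7.9100/3.7500
= 2.1093

2.1093


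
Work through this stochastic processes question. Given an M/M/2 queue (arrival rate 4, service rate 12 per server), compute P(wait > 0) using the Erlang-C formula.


a = lambda/mu = 0.3333
rho = a/c = 0.1667
Erlang-C formula applied:
C(c,a) = 0.0476

0.0476


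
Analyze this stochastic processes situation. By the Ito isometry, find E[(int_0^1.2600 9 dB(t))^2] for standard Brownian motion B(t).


By Ito isometry: E[(int f dB)^2] = int f^2 dt
= 9^2 * 1.2600
= 81 * 1.2600 = 102.0600

102.0600


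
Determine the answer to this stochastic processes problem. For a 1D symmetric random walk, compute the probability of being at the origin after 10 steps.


P(S(10) = 0) = C(10,5) / 4^5
= 252 / 1024
= 0.2461

0.2461


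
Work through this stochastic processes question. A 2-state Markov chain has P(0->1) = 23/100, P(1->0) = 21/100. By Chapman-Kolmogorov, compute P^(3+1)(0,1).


P^4 = P^3 * P^1
Computing via matrix multiplication of the transition matrix.
Entry (0,1) of P^4 = 0.4713

0.4713


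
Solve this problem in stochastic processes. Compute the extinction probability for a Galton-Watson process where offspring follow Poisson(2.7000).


Since mu = 2.7000 > 1, extinction prob q < 1.
Solve s = exp(mu*(s-1)) iteratively.
q = 0.0844

0.0844


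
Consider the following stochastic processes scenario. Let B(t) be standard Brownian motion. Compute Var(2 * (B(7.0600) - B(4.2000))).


Var(alpha*(B(t)-B(s))) = alpha^2 * (t-s)
= 2^2 * (7.0600 - 4.2000)
= 4 * 2.8600
= 11.4400

11.4400


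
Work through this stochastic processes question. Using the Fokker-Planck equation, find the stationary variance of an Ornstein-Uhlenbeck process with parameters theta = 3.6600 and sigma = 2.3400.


Stationary variance = sigma^2 / (2*theta)
= 2.3400^2 / (2*3.6600)
= 5.4756 / 7.3200
= 0.7480

0.7480


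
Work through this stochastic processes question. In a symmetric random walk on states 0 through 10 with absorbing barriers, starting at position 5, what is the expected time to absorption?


For symmetric RW on 0,...,N with absorbing barriers, E(i) = i*(N-i)
E(5) = 5 * 5 = 25

25


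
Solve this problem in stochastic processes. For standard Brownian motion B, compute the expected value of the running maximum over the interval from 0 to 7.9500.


E(max B(s)) = sqrt(2t/pi)
= sqrt(2*7.9500/pi)
= sqrt(5.0611)
= 2.2497

2.2497


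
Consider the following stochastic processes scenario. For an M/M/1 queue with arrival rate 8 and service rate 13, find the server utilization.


rho = lambda/mu
= 8/13
= 0.6154

0.6154


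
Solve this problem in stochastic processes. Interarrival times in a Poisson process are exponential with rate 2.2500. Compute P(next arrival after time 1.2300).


P(X > t) = exp(-lambda * t)
= exp(-2.2500 * 1.2300)
= exp(-2.7675) = 0.0628

0.0628


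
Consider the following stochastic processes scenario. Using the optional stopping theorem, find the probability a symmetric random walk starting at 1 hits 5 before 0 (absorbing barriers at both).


By optional stopping theorem: E(M at tau) = M(0) = 1
P(hit 5)*5 + P(hit 0)*0 = 1
P(hit 5) = (1 - 0)/(5 - 0) = 1/5 = 0.2000

0.2000


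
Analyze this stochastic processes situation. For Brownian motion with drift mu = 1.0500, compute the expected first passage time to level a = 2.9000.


Expected first passage time = a/mu
= 2.9000/1.0500
= 2.7619

2.7619


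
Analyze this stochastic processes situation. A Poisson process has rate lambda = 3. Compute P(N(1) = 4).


P(N(t)=k) = (lambda*t)^k * exp(-lambda*t) / k!
lambda*t = 3
= 3^4 * exp(-3) / 4!
= 81 * 0.0498 / 24
= 0.1680

0.1680


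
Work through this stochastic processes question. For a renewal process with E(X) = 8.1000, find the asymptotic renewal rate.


Long-run renewal rate = 1/E(X)
= 1/8.1000
= 0.1235

0.1235


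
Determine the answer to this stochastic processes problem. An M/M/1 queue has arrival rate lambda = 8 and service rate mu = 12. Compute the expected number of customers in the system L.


rho = 8/12 = 0.6667
L = rho/(1-rho)
= 0.6667/0.3333
= 2.0000

2.0000


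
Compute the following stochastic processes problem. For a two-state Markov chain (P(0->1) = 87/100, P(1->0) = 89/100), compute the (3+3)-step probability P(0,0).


P^6 = P^3 * P^3
Computing via matrix multiplication of the transition matrix.
Entry (0,0) of P^6 = 0.6009

0.6009


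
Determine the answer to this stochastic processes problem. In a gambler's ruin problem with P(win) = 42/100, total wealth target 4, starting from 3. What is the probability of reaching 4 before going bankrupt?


Gambler's ruin formula:
r = q/p = 0.5800/0.4200 = 1.3810
P(win) = (1 - r^i)/(1 - r^N)
= (1 - 1.3810^3)/(1 - 1.3810^4)
= 0.6195

0.6195


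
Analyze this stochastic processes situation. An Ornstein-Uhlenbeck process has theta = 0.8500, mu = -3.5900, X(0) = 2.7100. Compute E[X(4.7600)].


E[X(t)] = mu + (X(0) - mu)*exp(-theta*t)
= -3.5900 + (2.7100 - -3.5900)*exp(-0.8500*4.7600)
= -3.5900 + 6.3000 * 0.0175
= -3.4798

-3.4798


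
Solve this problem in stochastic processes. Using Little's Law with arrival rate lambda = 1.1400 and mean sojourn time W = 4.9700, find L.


Little's Law: L = lambda * W
= 1.1400 * 4.9700
= 5.6658

5.6658


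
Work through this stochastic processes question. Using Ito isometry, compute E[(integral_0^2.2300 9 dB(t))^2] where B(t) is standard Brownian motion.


By Ito isometry: E[(int f dB)^2] = int f^2 dt
= 9^2 * 2.2300
= 81 * 2.2300 = 180.6300

180.6300


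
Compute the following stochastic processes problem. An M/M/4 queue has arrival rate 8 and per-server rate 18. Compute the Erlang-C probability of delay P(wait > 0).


a = lambda/mu = 0.4444
rho = a/c = 0.1111
Erlang-C formula applied:
C(c,a) = 0.0012

0.0012


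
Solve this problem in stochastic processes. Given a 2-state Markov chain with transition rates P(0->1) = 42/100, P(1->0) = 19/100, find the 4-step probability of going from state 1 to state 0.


Computing P^4 by matrix multiplication.
P = [[0.5800, 0.4200], [0.1900, 0.8100]]
After raising P to the power 4:
P^4(1,0) = 0.3043

0.3043


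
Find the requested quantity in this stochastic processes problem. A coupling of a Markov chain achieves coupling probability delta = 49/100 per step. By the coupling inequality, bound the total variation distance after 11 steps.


TV distance bound <= (1-delta)^n
= (1 - 0.4900)^11
= 0.5100^11
= 6.0712e-04

6.0712e-04


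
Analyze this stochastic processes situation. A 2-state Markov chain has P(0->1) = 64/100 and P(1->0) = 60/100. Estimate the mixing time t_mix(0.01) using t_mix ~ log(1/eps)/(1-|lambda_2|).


lambda_2 = |1 - p01 - p10| = |1 - 0.6400 - 0.6000| = 0.2400
t_mix ~ log(1/eps)/(1 - |lambda_2|)
= log(100)/(1 - 0.2400) = 4.6052/0.7600
= 6.0594

6.0594


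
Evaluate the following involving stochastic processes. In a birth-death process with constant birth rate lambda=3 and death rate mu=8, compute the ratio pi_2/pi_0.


For birth-death process, pi_n/pi_0 = (lambda/mu)^n
= (3/8)^2
= 0.1406

0.1406


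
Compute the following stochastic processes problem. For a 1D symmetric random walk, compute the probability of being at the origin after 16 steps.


P(S(16) = 0) = C(16,8) / 4^8
= 12870 / 65536
= 0.1964

0.1964


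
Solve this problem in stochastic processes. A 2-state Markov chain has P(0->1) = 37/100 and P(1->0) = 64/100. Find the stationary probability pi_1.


Stationary distribution: pi_0 = p10/(p01+p10), pi_1 = p01/(p01+p10)
p01 = 0.3700, p10 = 0.6400
pi_1 = 0.3663

0.3663


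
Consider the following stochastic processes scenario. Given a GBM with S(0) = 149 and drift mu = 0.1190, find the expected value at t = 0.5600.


E[S(t)] = S(0) * exp(mu * t)
= 149 * exp(0.1190 * 0.5600)
= 149 * 1.0689
= 159.2677

159.2677


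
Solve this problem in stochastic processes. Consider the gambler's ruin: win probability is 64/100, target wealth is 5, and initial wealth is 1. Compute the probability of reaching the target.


Gambler's ruin formula:
r = q/p = 0.3600/0.6400 = 0.5625
P(win) = (1 - r^i)/(1 - r^N)
= (1 - 0.5625^1)/(1 - 0.5625^5)
= 0.4636

0.4636


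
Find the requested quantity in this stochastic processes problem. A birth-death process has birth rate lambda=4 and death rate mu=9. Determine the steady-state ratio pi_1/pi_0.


For birth-death process, pi_n/pi_0 = (lambda/mu)^n
= (4/9)^1
= 0.4444

0.4444


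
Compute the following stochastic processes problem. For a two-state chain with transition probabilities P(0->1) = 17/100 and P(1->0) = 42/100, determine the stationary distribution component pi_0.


Stationary distribution: pi_0 = p10/(p01+p10), pi_1 = p01/(p01+p10)
p01 = 0.1700, p10 = 0.4200
pi_0 = 0.7119

0.7119


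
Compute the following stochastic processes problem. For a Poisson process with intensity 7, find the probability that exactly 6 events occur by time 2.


P(N(t)=k) = (lambda*t)^k * exp(-lambda*t) / k!
lambda*t = 14
= 14^6 * exp(-14) / 6!
= 7529536 * 8.3153e-07 / 720
= 0.0087

0.0087


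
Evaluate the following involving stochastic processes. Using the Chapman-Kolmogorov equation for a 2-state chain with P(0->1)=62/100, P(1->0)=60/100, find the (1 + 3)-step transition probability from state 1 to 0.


P^4 = P^1 * P^3
Computing via matrix multiplication of the transition matrix.
Entry (1,0) of P^4 = 0.4907

0.4907


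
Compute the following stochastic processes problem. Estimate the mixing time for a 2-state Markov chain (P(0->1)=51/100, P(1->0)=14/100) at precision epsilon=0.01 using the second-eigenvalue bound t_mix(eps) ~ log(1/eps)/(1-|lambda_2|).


lambda_2 = |1 - p01 - p10| = |1 - 0.5100 - 0.1400| = 0.3500
t_mix ~ log(1/eps)/(1 - |lambda_2|)
= log(100)/(1 - 0.3500) = 4.6052/0.6500
= 7.0849

7.0849


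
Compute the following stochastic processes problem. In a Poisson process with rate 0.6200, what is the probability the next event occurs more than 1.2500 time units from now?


P(X > t) = exp(-lambda * t)
= exp(-0.6200 * 1.2500)
= exp(-0.7750) = 0.4607

0.4607


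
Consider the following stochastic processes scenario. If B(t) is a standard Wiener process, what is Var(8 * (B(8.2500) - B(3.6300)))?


Var(alpha*(B(t)-B(s))) = alpha^2 * (t-s)
= 8^2 * (8.2500 - 3.6300)
= 64 * 4.6200
= 295.6800

295.6800


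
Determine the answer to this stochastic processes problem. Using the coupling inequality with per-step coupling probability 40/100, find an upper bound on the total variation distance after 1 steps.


TV distance bound <= (1-delta)^n
= (1 - 0.4000)^1
= 0.6000^1
= 0.6000

0.6000


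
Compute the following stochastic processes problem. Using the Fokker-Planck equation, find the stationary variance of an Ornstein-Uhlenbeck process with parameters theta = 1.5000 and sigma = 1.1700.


Stationary variance = sigma^2 / (2*theta)
= 1.1700^2 / (2*1.5000)
= 1.3689 / 3.0000
= 0.4563

0.4563


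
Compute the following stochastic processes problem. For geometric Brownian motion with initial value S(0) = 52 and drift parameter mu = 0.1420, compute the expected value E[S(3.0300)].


E[S(t)] = S(0) * exp(mu * t)
= 52 * exp(0.1420 * 3.0300)
= 52 * 1.5377
= 79.9582

79.9582


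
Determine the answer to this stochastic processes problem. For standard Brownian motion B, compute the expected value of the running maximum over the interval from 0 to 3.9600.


E(max B(s)) = sqrt(2t/pi)
= sqrt(2*3.9600/pi)
= sqrt(2.5210)
= 1.5878

1.5878


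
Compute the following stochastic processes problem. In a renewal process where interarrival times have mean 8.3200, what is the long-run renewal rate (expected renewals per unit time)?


Long-run renewal rate = 1/E(X)
= 1/8.3200
= 0.1202

0.1202


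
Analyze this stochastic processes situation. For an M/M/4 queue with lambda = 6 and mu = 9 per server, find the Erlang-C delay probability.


a = lambda/mu = 0.6667
rho = a/c = 0.1667
Erlang-C formula applied:
C(c,a) = 0.0051

0.0051


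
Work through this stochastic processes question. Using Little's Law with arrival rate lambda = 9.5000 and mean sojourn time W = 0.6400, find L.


Little's Law: L = lambda * W
= 9.5000 * 0.6400
= 6.0800

6.0800


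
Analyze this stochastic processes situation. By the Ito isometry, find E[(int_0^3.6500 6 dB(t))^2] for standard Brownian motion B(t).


By Ito isometry: E[(int f dB)^2] = int f^2 dt
= 6^2 * 3.6500
= 36 * 3.6500 = 131.4000

131.4000


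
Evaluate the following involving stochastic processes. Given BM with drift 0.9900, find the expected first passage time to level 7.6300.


Expected first passage time = a/mu
= 7.6300/0.9900
= 7.7071

7.7071


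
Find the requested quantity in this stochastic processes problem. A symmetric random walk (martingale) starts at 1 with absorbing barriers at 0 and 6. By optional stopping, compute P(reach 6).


By optional stopping theorem: E(M at tau) = M(0) = 1
P(hit 6)*6 + P(hit 0)*0 = 1
P(hit 6) = (1 - 0)/(6 - 0) = 1/6 = 0.1667

0.1667


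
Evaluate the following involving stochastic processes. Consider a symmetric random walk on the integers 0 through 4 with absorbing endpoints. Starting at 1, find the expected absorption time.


For symmetric RW on 0,...,N with absorbing barriers, E(i) = i*(N-i)
E(1) = 1 * 3 = 3

3


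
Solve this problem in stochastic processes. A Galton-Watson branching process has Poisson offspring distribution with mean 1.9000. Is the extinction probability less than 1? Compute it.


Since mu = 1.9000 > 1, extinction prob q < 1.
Solve s = exp(mu*(s-1)) iteratively.
q = 0.2328

0.2328


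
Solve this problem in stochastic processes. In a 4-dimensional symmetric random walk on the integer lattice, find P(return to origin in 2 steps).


P(return in 2 steps) = P(reverse first step) = 1/(2d)
= 1/8
= 0.1250

0.1250


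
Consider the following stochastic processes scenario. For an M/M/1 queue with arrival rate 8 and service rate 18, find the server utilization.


rho = lambda/mu
= 8/18
= 0.4444

0.4444


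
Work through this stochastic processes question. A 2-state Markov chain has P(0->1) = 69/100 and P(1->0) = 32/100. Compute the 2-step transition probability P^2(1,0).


Computing P^2 by matrix multiplication.
P = [[0.3100, 0.6900], [0.3200, 0.6800]]
After raising P to the power 2:
P^2(1,0) = 0.3168

0.3168


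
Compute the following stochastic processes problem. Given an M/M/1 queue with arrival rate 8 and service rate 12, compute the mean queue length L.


rho = 8/12 = 0.6667
L = rho/(1-rho)
= 0.6667/0.3333
= 2.0000

2.0000


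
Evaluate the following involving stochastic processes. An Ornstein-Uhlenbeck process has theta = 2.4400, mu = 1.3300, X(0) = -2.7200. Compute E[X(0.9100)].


E[X(t)] = mu + (X(0) - mu)*exp(-theta*t)
= 1.3300 + (-2.7200 - 1.3300)*exp(-2.4400*0.9100)
= 1.3300 + -4.0500 * 0.1086
= 0.8903

0.8903


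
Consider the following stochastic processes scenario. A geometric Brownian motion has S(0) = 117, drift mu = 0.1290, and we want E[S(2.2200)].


E[S(t)] = S(0) * exp(mu * t)
= 117 * exp(0.1290 * 2.2200)
= 117 * 1.3316
= 155.7970

155.7970


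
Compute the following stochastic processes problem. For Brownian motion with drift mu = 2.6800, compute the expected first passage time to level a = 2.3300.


Expected first passage time = a/mu
= 2.3300/2.6800
= 0.8694

0.8694


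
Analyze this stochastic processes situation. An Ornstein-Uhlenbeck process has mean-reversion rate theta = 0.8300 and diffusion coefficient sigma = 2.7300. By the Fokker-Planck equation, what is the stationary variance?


Stationary variance = sigma^2 / (2*theta)
= 2.7300^2 / (2*0.8300)
= 7.4529 / 1.6600
= 4.4897

4.4897


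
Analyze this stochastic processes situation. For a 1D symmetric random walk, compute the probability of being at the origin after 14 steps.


P(S(14) = 0) = C(14,7) / 4^7
= 3432 / 16384
= 0.2095

0.2095


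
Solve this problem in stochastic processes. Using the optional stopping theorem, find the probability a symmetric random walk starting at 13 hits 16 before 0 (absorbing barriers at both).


By optional stopping theorem: E(M at tau) = M(0) = 13
P(hit 16)*16 + P(hit 0)*0 = 13
P(hit 16) = (13 - 0)/(16 - 0) = 13/16 = 0.8125

0.8125


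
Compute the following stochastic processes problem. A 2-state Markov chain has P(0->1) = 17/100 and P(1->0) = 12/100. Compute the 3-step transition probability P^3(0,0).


Computing P^3 by matrix multiplication.
P = [[0.8300, 0.1700], [0.1200, 0.8800]]
After raising P to the power 3:
P^3(0,0) = 0.6236

0.6236


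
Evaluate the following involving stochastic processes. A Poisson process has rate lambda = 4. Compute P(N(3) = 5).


P(N(t)=k) = (lambda*t)^k * exp(-lambda*t) / k!
lambda*t = 12
= 12^5 * exp(-12) / 5!
= 248832 * 6.1442e-06 / 120
= 0.0127

0.0127


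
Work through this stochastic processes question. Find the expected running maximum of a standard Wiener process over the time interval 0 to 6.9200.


E(max B(s)) = sqrt(2t/pi)
= sqrt(2*6.9200/pi)
= sqrt(4.4054)
= 2.0989

2.0989


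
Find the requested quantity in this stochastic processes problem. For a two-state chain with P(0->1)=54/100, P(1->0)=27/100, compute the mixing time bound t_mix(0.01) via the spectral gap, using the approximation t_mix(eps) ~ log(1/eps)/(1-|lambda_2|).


lambda_2 = |1 - p01 - p10| = |1 - 0.5400 - 0.2700| = 0.1900
t_mix ~ log(1/eps)/(1 - |lambda_2|)
= log(100)/(1 - 0.1900) = 4.6052/0.8100
= 5.6854

5.6854


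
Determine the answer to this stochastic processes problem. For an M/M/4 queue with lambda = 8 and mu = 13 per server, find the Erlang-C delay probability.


a = lambda/mu = 0.6154
rho = a/c = 0.1538
Erlang-C formula applied:
C(c,a) = 0.0038

0.0038


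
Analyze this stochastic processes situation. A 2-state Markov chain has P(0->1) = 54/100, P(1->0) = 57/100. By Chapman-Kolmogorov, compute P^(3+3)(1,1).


P^6 = P^3 * P^3
Computing via matrix multiplication of the transition matrix.
Entry (1,1) of P^6 = 0.4865

0.4865


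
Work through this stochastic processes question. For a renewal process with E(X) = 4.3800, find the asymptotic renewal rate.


Long-run renewal rate = 1/E(X)
= 1/4.3800
= 0.2283

0.2283


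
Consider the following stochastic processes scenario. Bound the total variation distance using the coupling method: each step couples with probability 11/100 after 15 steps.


TV distance bound <= (1-delta)^n
= (1 - 0.1100)^15
= 0.8900^15
= 0.1741

0.1741


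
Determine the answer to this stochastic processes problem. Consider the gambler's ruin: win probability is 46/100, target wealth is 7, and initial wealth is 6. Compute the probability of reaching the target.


Gambler's ruin formula:
r = q/p = 0.5400/0.4600 = 1.1739
P(win) = (1 - r^i)/(1 - r^N)
= (1 - 1.1739^6)/(1 - 1.1739^7)
= 0.7804

0.7804


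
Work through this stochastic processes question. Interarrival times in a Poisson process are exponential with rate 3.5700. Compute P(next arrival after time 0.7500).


P(X > t) = exp(-lambda * t)
= exp(-3.5700 * 0.7500)
= exp(-2.6775) = 0.0687

0.0687


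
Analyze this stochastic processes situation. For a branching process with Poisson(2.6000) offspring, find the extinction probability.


Since mu = 2.6000 > 1, extinction prob q < 1.
Solve s = exp(mu*(s-1)) iteratively.
q = 0.0951

0.0951


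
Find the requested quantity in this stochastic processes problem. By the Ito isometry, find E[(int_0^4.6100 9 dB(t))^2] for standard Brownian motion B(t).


By Ito isometry: E[(int f dB)^2] = int f^2 dt
= 9^2 * 4.6100
= 81 * 4.6100 = 373.4100

373.4100


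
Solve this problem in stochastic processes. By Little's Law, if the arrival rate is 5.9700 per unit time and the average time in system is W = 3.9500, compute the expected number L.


Little's Law: L = lambda * W
= 5.9700 * 3.9500
= 23.5815

23.5815


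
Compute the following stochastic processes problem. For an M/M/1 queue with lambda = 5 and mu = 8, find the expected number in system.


rho = 5/8 = 0.6250
L = rho/(1-rho)
= 0.6250/0.3750
= 1.6667

1.6667


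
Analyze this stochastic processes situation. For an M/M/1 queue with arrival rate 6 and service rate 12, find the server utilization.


rho = lambda/mu
= 6/12
= 0.5000

0.5000


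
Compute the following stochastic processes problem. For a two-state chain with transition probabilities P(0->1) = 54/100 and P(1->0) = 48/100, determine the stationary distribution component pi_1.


Stationary distribution: pi_0 = p10/(p01+p10), pi_1 = p01/(p01+p10)
p01 = 0.5400, p10 = 0.4800
pi_1 = 0.5294

0.5294


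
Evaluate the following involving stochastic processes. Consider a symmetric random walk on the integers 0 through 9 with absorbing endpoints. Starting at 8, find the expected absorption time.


For symmetric RW on 0,...,N with absorbing barriers, E(i) = i*(N-i)
E(8) = 8 * 1 = 8

8


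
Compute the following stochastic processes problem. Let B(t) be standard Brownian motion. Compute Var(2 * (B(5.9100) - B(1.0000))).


Var(alpha*(B(t)-B(s))) = alpha^2 * (t-s)
= 2^2 * (5.9100 - 1.0000)
= 4 * 4.9100
= 19.6400

19.6400


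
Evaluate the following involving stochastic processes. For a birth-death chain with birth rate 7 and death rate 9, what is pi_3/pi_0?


For birth-death process, pi_n/pi_0 = (lambda/mu)^n
= (7/9)^3
= 0.4705

0.4705


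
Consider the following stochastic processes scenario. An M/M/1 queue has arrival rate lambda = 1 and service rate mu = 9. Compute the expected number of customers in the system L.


rho = 1/9 = 0.1111
L = rho/(1-rho)
= 0.1111/0.8889
= 0.1250

0.1250


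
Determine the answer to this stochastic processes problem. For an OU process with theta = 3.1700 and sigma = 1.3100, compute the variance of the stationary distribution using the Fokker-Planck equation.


Stationary variance = sigma^2 / (2*theta)
= 1.3100^2 / (2*3.1700)
= 1.7161 / 6.3400
= 0.2707

0.2707


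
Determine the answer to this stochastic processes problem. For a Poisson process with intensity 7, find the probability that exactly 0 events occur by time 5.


P(N(t)=k) = (lambda*t)^k * exp(-lambda*t) / k!
lambda*t = 35
= 35^0 * exp(-35) / 0!
= 1 * 6.3051e-16 / 1
= 6.3051e-16

6.3051e-16


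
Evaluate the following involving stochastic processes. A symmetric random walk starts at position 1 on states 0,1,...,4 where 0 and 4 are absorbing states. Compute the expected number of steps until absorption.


For symmetric RW on 0,...,N with absorbing barriers, E(i) = i*(N-i)
E(1) = 1 * 3 = 3

3


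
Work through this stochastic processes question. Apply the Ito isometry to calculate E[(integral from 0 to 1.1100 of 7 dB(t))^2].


By Ito isometry: E[(int f dB)^2] = int f^2 dt
= 7^2 * 1.1100
= 49 * 1.1100 = 54.3900

54.3900


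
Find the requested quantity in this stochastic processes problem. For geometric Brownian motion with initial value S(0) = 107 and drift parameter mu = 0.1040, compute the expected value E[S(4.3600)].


E[S(t)] = S(0) * exp(mu * t)
= 107 * exp(0.1040 * 4.3600)
= 107 * 1.5737
= 168.3877

168.3877


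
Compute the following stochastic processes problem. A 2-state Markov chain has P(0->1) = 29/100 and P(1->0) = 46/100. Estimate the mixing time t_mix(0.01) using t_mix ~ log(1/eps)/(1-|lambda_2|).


lambda_2 = |1 - p01 - p10| = |1 - 0.2900 - 0.4600| = 0.2500
t_mix ~ log(1/eps)/(1 - |lambda_2|)
= log(100)/(1 - 0.2500) = 4.6052/0.7500
= 6.1402

6.1402


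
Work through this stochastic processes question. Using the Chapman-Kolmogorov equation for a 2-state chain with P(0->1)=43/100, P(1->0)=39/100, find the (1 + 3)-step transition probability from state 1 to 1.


P^4 = P^1 * P^3
Computing via matrix multiplication of the transition matrix.
Entry (1,1) of P^4 = 0.5249

0.5249


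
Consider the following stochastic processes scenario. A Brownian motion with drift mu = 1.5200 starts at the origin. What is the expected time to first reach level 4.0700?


Expected first passage time = a/mu
= 4.0700/1.5200
= 2.6776

2.6776


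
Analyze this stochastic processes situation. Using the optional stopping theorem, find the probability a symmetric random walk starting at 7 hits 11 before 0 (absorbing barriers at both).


By optional stopping theorem: E(M at tau) = M(0) = 7
P(hit 11)*11 + P(hit 0)*0 = 7
P(hit 11) = (7 - 0)/(11 - 0) = 7/11 = 0.6364

0.6364


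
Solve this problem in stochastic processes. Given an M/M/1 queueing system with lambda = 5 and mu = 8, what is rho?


rho = lambda/mu
= 5/8
= 0.6250

0.6250


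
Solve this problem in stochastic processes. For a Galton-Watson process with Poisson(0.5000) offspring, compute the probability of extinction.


Since mu = 0.5000 <= 1, extinction probability = 1.

1.0000


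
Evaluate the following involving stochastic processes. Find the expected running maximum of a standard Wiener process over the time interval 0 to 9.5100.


E(max B(s)) = sqrt(2t/pi)
= sqrt(2*9.5100/pi)
= sqrt(6.0543)
= 2.4605

2.4605


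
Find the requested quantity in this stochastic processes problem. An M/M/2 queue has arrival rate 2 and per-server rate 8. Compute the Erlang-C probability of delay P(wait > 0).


a = lambda/mu = 0.2500
rho = a/c = 0.1250
Erlang-C formula applied:
C(c,a) = 0.0278

0.0278


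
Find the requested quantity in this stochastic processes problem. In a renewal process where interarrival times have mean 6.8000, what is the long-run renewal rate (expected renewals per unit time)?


Long-run renewal rate = 1/E(X)
= 1/6.8000
= 0.1471

0.1471


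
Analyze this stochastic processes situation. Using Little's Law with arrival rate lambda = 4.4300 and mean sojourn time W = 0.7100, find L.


Little's Law: L = lambda * W
= 4.4300 * 0.7100
= 3.1453

3.1453


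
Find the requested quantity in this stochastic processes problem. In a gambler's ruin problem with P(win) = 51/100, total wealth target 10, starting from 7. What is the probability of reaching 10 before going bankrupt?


Gambler's ruin formula:
r = q/p = 0.4900/0.5100 = 0.9608
P(win) = (1 - r^i)/(1 - r^N)
= (1 - 0.9608^7)/(1 - 0.9608^10)
= 0.7408

0.7408


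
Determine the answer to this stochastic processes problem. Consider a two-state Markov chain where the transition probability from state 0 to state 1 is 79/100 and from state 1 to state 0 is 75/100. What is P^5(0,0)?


Computing P^5 by matrix multiplication.
P = [[0.2100, 0.7900], [0.7500, 0.2500]]
After raising P to the power 5:
P^5(0,0) = 0.4635

0.4635


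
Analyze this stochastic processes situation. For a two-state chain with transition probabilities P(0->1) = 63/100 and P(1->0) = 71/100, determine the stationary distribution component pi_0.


Stationary distribution: pi_0 = p10/(p01+p10), pi_1 = p01/(p01+p10)
p01 = 0.6300, p10 = 0.7100
pi_0 = 0.5299

0.5299


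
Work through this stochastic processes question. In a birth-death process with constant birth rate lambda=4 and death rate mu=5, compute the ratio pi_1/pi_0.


For birth-death process, pi_n/pi_0 = (lambda/mu)^n
= (4/5)^1
= 0.8000

0.8000


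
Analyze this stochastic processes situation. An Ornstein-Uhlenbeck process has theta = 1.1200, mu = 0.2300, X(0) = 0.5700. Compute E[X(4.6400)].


E[X(t)] = mu + (X(0) - mu)*exp(-theta*t)
= 0.2300 + (0.5700 - 0.2300)*exp(-1.1200*4.6400)
= 0.2300 + 0.3400 * 0.0055
= 0.2319

0.2319


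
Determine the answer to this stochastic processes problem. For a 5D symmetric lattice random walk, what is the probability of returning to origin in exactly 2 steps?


P(return in 2 steps) = P(reverse first step) = 1/(2d)
= 1/10
= 0.1000

0.1000


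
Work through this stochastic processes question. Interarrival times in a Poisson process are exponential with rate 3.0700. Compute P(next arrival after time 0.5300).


P(X > t) = exp(-lambda * t)
= exp(-3.0700 * 0.5300)
= exp(-1.6271) = 0.1965

0.1965


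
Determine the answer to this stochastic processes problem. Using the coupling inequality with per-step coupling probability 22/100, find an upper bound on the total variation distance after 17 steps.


TV distance bound <= (1-delta)^n
= (1 - 0.2200)^17
= 0.7800^17
= 0.0146

0.0146


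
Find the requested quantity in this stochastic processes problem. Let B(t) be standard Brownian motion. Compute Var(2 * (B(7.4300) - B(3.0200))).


Var(alpha*(B(t)-B(s))) = alpha^2 * (t-s)
= 2^2 * (7.4300 - 3.0200)
= 4 * 4.4100
= 17.6400

17.6400


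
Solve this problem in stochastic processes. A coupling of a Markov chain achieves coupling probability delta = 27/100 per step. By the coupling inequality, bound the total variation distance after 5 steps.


TV distance bound <= (1-delta)^n
= (1 - 0.2700)^5
= 0.7300^5
= 0.2073

0.2073


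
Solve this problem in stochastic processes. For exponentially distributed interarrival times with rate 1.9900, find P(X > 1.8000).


P(X > t) = exp(-lambda * t)
= exp(-1.9900 * 1.8000)
= exp(-3.5820) = 0.0278

0.0278


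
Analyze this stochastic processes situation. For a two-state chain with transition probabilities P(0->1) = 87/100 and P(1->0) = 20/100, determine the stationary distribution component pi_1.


Stationary distribution: pi_0 = p10/(p01+p10), pi_1 = p01/(p01+p10)
p01 = 0.8700, p10 = 0.2000
pi_1 = 0.8131

0.8131


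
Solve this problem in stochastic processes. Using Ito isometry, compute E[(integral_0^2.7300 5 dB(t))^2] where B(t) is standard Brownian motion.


By Ito isometry: E[(int f dB)^2] = int f^2 dt
= 5^2 * 2.7300
= 25 * 2.7300 = 68.2500

68.2500


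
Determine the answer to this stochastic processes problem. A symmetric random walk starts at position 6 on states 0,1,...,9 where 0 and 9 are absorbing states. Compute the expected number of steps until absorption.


For symmetric RW on 0,...,N with absorbing barriers, E(i) = i*(N-i)
E(6) = 6 * 3 = 18

18


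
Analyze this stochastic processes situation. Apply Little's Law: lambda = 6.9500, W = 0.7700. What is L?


Little's Law: L = lambda * W
= 6.9500 * 0.7700
= 5.3515

5.3515


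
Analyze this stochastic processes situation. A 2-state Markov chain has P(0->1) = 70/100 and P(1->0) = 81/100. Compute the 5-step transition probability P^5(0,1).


Computing P^5 by matrix multiplication.
P = [[0.3000, 0.7000], [0.8100, 0.1900]]
After raising P to the power 5:
P^5(0,1) = 0.4796

0.4796


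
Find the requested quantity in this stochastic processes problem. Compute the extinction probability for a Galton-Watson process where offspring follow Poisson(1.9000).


Since mu = 1.9000 > 1, extinction prob q < 1.
Solve s = exp(mu*(s-1)) iteratively.
q = 0.2328

0.2328


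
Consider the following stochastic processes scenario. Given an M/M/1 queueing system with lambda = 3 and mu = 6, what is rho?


rho = lambda/mu
= 3/6
= 0.5000

0.5000


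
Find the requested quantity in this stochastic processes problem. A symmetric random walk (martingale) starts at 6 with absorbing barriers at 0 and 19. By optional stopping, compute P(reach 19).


By optional stopping theorem: E(M at tau) = M(0) = 6
P(hit 19)*19 + P(hit 0)*0 = 6
P(hit 19) = (6 - 0)/(19 - 0) = 6/19 = 0.3158

0.3158


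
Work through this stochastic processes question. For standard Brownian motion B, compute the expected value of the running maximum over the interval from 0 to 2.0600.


E(max B(s)) = sqrt(2t/pi)
= sqrt(2*2.0600/pi)
= sqrt(1.3114)
= 1.1452

1.1452


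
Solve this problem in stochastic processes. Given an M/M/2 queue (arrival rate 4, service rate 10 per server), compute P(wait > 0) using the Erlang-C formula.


a = lambda/mu = 0.4000
rho = a/c = 0.2000
Erlang-C formula applied:
C(c,a) = 0.0667

0.0667


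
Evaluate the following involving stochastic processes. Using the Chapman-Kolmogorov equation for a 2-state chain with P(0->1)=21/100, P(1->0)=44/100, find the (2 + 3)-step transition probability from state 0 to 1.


P^5 = P^2 * P^3
Computing via matrix multiplication of the transition matrix.
Entry (0,1) of P^5 = 0.3214

0.3214


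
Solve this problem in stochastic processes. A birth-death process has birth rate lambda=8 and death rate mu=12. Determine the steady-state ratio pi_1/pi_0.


For birth-death process, pi_n/pi_0 = (lambda/mu)^n
= (8/12)^1
= 0.6667

0.6667


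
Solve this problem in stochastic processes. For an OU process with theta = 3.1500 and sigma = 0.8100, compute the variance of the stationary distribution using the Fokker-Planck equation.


Stationary variance = sigma^2 / (2*theta)
= 0.8100^2 / (2*3.1500)
= 0.6561 / 6.3000
= 0.1041

0.1041


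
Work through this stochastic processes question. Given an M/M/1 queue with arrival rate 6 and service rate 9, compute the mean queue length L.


rho = 6/9 = 0.6667
L = rho/(1-rho)
= 0.6667/0.3333
= 2.0000

2.0000


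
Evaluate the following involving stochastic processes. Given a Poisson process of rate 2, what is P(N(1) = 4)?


P(N(t)=k) = (lambda*t)^k * exp(-lambda*t) / k!
lambda*t = 2
= 2^4 * exp(-2) / 4!
= 16 * 0.1353 / 24
= 0.0902

0.0902


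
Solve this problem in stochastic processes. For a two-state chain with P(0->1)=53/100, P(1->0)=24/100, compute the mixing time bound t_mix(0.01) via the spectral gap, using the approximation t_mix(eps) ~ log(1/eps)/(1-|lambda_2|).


lambda_2 = |1 - p01 - p10| = |1 - 0.5300 - 0.2400| = 0.2300
t_mix ~ log(1/eps)/(1 - |lambda_2|)
= log(100)/(1 - 0.2300) = 4.6052/0.7700
= 5.9807

5.9807


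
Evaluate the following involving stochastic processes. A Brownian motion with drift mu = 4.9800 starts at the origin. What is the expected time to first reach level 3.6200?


Expected first passage time = a/mu
= 3.6200/4.9800
= 0.7269

0.7269


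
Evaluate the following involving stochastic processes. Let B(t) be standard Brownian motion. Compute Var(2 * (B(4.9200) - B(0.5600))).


Var(alpha*(B(t)-B(s))) = alpha^2 * (t-s)
= 2^2 * (4.9200 - 0.5600)
= 4 * 4.3600
= 17.4400

17.4400


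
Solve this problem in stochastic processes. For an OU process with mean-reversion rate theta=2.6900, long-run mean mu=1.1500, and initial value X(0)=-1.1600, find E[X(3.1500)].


E[X(t)] = mu + (X(0) - mu)*exp(-theta*t)
= 1.1500 + (-1.1600 - 1.1500)*exp(-2.6900*3.1500)
= 1.1500 + -2.3100 * 2.0893e-04
= 1.1495

1.1495


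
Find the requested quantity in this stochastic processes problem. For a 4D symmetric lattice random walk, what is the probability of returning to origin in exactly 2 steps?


P(return in 2 steps) = P(reverse first step) = 1/(2d)
= 1/8
= 0.1250

0.1250


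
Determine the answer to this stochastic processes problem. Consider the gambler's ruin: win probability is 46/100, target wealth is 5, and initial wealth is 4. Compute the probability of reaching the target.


Gambler's ruin formula:
r = q/p = 0.5400/0.4600 = 1.1739
P(win) = (1 - r^i)/(1 - r^N)
= (1 - 1.1739^4)/(1 - 1.1739^5)
= 0.7313

0.7313


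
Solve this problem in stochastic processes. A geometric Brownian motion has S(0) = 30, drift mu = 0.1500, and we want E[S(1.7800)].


E[S(t)] = S(0) * exp(mu * t)
= 30 * exp(0.1500 * 1.7800)
= 30 * 1.3060
= 39.1812

39.1812


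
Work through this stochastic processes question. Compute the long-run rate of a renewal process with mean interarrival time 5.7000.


Long-run renewal rate = 1/E(X)
= 1/5.7000
= 0.1754

0.1754


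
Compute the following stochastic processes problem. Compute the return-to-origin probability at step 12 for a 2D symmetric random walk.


P = C(12,6)^2 / 4^12
= 924^2 / 16777216
= 853776 / 16777216
= 0.0509

0.0509


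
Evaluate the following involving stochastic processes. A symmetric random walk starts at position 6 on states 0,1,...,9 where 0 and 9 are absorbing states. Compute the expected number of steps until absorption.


For symmetric RW on 0,...,N with absorbing barriers, E(i) = i*(N-i)
E(6) = 6 * 3 = 18

18


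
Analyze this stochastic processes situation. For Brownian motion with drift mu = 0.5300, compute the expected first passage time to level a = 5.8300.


Expected first passage time = a/mu
= 5.8300/0.5300
= 11.0000

11.0000


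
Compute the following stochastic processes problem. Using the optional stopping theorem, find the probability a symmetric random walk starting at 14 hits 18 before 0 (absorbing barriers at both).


By optional stopping theorem: E(M at tau) = M(0) = 14
P(hit 18)*18 + P(hit 0)*0 = 14
P(hit 18) = (14 - 0)/(18 - 0) = 7/9 = 0.7778

0.7778


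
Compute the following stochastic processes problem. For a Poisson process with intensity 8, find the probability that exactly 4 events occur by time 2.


P(N(t)=k) = (lambda*t)^k * exp(-lambda*t) / k!
lambda*t = 16
= 16^4 * exp(-16) / 4!
= 65536 * 1.1254e-07 / 24
= 3.0730e-04

3.0730e-04


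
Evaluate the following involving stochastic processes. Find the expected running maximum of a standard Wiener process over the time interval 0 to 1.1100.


E(max B(s)) = sqrt(2t/pi)
= sqrt(2*1.1100/pi)
= sqrt(0.7066)
= 0.8406

0.8406


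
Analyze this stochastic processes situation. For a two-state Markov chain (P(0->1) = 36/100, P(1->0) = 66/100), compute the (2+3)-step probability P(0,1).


P^5 = P^2 * P^3
Computing via matrix multiplication of the transition matrix.
Entry (0,1) of P^5 = 0.3529

0.3529


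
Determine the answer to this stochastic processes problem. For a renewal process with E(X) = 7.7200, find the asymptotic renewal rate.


Long-run renewal rate = 1/E(X)
= 1/7.7200
= 0.1295

0.1295
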